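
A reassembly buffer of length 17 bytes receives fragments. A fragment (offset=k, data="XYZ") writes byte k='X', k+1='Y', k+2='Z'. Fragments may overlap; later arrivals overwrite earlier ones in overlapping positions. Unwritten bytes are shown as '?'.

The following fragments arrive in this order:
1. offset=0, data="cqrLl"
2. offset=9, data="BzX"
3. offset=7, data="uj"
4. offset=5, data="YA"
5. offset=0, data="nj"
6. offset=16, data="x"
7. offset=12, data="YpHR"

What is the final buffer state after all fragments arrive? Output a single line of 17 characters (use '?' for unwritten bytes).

Fragment 1: offset=0 data="cqrLl" -> buffer=cqrLl????????????
Fragment 2: offset=9 data="BzX" -> buffer=cqrLl????BzX?????
Fragment 3: offset=7 data="uj" -> buffer=cqrLl??ujBzX?????
Fragment 4: offset=5 data="YA" -> buffer=cqrLlYAujBzX?????
Fragment 5: offset=0 data="nj" -> buffer=njrLlYAujBzX?????
Fragment 6: offset=16 data="x" -> buffer=njrLlYAujBzX????x
Fragment 7: offset=12 data="YpHR" -> buffer=njrLlYAujBzXYpHRx

Answer: njrLlYAujBzXYpHRx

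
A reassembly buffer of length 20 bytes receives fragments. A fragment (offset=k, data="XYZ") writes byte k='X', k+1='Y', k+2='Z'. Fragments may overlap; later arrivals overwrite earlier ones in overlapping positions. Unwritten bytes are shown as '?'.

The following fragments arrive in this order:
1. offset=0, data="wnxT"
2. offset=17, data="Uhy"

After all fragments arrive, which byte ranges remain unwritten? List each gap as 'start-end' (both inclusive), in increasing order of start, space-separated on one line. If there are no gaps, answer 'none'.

Fragment 1: offset=0 len=4
Fragment 2: offset=17 len=3
Gaps: 4-16

Answer: 4-16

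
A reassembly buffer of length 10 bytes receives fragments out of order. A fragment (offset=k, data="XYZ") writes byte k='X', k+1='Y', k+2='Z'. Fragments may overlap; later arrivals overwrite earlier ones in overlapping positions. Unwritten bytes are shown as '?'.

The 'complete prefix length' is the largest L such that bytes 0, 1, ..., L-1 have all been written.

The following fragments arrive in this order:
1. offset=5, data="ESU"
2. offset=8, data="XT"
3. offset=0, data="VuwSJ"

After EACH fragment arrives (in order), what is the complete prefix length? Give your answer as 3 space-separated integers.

Answer: 0 0 10

Derivation:
Fragment 1: offset=5 data="ESU" -> buffer=?????ESU?? -> prefix_len=0
Fragment 2: offset=8 data="XT" -> buffer=?????ESUXT -> prefix_len=0
Fragment 3: offset=0 data="VuwSJ" -> buffer=VuwSJESUXT -> prefix_len=10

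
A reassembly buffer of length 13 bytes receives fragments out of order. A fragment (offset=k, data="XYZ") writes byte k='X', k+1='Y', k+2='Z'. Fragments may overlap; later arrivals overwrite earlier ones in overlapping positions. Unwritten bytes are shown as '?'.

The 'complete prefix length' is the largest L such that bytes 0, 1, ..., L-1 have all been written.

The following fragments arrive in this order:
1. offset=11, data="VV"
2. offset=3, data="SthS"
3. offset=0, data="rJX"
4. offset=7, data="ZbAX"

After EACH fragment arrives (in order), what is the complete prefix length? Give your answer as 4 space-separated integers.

Answer: 0 0 7 13

Derivation:
Fragment 1: offset=11 data="VV" -> buffer=???????????VV -> prefix_len=0
Fragment 2: offset=3 data="SthS" -> buffer=???SthS????VV -> prefix_len=0
Fragment 3: offset=0 data="rJX" -> buffer=rJXSthS????VV -> prefix_len=7
Fragment 4: offset=7 data="ZbAX" -> buffer=rJXSthSZbAXVV -> prefix_len=13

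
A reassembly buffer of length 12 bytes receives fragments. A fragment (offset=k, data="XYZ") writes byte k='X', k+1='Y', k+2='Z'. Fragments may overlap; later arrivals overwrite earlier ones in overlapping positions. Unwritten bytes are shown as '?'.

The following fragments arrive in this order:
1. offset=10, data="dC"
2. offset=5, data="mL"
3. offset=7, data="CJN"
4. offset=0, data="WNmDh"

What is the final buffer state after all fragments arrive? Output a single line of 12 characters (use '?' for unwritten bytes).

Fragment 1: offset=10 data="dC" -> buffer=??????????dC
Fragment 2: offset=5 data="mL" -> buffer=?????mL???dC
Fragment 3: offset=7 data="CJN" -> buffer=?????mLCJNdC
Fragment 4: offset=0 data="WNmDh" -> buffer=WNmDhmLCJNdC

Answer: WNmDhmLCJNdC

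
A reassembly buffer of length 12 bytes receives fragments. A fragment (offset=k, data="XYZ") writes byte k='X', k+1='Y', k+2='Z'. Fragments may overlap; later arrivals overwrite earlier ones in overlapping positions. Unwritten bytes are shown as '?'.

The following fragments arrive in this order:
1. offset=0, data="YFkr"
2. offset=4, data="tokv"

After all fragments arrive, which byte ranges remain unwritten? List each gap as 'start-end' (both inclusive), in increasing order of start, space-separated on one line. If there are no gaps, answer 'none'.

Answer: 8-11

Derivation:
Fragment 1: offset=0 len=4
Fragment 2: offset=4 len=4
Gaps: 8-11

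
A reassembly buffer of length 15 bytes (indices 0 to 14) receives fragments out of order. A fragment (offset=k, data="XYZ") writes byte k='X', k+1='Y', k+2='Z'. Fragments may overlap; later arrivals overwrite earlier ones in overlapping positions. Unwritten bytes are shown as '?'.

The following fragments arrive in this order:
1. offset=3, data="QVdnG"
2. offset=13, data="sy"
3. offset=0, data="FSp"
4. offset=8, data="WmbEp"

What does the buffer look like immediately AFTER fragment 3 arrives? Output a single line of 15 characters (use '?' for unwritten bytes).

Fragment 1: offset=3 data="QVdnG" -> buffer=???QVdnG???????
Fragment 2: offset=13 data="sy" -> buffer=???QVdnG?????sy
Fragment 3: offset=0 data="FSp" -> buffer=FSpQVdnG?????sy

Answer: FSpQVdnG?????sy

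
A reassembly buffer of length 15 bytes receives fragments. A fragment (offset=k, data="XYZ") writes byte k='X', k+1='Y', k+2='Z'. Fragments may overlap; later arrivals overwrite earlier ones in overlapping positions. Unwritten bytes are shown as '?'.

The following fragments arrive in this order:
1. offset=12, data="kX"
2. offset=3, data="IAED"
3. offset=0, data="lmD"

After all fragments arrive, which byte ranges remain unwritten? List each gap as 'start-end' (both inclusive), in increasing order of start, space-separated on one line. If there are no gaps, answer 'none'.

Fragment 1: offset=12 len=2
Fragment 2: offset=3 len=4
Fragment 3: offset=0 len=3
Gaps: 7-11 14-14

Answer: 7-11 14-14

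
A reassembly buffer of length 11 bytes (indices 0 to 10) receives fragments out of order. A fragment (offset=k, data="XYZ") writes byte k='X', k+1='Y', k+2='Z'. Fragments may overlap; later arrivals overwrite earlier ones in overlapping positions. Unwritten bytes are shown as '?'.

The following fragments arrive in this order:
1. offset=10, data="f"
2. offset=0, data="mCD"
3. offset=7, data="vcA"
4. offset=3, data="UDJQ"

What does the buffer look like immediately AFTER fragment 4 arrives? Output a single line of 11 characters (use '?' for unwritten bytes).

Fragment 1: offset=10 data="f" -> buffer=??????????f
Fragment 2: offset=0 data="mCD" -> buffer=mCD???????f
Fragment 3: offset=7 data="vcA" -> buffer=mCD????vcAf
Fragment 4: offset=3 data="UDJQ" -> buffer=mCDUDJQvcAf

Answer: mCDUDJQvcAf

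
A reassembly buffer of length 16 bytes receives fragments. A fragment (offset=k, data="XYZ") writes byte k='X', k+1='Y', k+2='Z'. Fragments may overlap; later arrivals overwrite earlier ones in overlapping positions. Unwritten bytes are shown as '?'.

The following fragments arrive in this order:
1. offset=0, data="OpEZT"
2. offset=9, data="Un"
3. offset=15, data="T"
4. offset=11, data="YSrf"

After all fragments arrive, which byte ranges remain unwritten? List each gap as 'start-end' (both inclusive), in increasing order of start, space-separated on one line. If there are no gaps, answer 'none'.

Fragment 1: offset=0 len=5
Fragment 2: offset=9 len=2
Fragment 3: offset=15 len=1
Fragment 4: offset=11 len=4
Gaps: 5-8

Answer: 5-8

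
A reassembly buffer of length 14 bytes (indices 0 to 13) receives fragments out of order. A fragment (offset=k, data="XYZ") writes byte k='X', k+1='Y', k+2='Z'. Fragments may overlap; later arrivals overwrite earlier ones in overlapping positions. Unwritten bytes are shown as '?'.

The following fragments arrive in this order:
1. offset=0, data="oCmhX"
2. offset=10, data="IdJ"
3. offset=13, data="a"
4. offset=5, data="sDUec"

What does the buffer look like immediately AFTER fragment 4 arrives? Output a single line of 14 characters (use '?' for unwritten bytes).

Fragment 1: offset=0 data="oCmhX" -> buffer=oCmhX?????????
Fragment 2: offset=10 data="IdJ" -> buffer=oCmhX?????IdJ?
Fragment 3: offset=13 data="a" -> buffer=oCmhX?????IdJa
Fragment 4: offset=5 data="sDUec" -> buffer=oCmhXsDUecIdJa

Answer: oCmhXsDUecIdJa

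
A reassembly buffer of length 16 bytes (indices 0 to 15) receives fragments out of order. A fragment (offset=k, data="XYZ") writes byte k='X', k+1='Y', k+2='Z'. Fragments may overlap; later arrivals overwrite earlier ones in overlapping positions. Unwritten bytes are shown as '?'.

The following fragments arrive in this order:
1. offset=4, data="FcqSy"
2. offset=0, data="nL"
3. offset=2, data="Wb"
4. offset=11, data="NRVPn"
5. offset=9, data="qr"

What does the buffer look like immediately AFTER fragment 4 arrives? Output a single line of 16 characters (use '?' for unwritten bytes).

Answer: nLWbFcqSy??NRVPn

Derivation:
Fragment 1: offset=4 data="FcqSy" -> buffer=????FcqSy???????
Fragment 2: offset=0 data="nL" -> buffer=nL??FcqSy???????
Fragment 3: offset=2 data="Wb" -> buffer=nLWbFcqSy???????
Fragment 4: offset=11 data="NRVPn" -> buffer=nLWbFcqSy??NRVPn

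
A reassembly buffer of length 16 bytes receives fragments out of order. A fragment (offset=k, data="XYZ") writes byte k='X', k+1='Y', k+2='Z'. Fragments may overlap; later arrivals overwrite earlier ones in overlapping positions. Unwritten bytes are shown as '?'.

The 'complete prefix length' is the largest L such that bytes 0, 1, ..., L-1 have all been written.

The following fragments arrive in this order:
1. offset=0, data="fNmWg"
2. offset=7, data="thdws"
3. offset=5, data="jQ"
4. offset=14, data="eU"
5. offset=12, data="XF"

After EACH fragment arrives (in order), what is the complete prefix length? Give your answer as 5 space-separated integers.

Answer: 5 5 12 12 16

Derivation:
Fragment 1: offset=0 data="fNmWg" -> buffer=fNmWg??????????? -> prefix_len=5
Fragment 2: offset=7 data="thdws" -> buffer=fNmWg??thdws???? -> prefix_len=5
Fragment 3: offset=5 data="jQ" -> buffer=fNmWgjQthdws???? -> prefix_len=12
Fragment 4: offset=14 data="eU" -> buffer=fNmWgjQthdws??eU -> prefix_len=12
Fragment 5: offset=12 data="XF" -> buffer=fNmWgjQthdwsXFeU -> prefix_len=16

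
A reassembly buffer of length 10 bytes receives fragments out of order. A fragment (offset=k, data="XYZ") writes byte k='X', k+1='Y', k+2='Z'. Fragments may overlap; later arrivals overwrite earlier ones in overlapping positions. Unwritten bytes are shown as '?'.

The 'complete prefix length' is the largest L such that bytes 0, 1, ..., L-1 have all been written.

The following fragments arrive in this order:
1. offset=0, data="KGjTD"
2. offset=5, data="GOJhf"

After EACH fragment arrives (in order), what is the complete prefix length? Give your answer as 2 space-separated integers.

Fragment 1: offset=0 data="KGjTD" -> buffer=KGjTD????? -> prefix_len=5
Fragment 2: offset=5 data="GOJhf" -> buffer=KGjTDGOJhf -> prefix_len=10

Answer: 5 10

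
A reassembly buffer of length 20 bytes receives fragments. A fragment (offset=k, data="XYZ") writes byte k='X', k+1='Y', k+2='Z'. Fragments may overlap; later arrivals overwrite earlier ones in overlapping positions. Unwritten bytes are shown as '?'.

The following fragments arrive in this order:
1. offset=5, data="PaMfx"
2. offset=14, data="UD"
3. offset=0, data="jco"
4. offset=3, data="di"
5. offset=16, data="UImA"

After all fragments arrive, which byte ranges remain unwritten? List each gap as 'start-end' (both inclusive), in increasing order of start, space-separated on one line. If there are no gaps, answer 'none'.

Fragment 1: offset=5 len=5
Fragment 2: offset=14 len=2
Fragment 3: offset=0 len=3
Fragment 4: offset=3 len=2
Fragment 5: offset=16 len=4
Gaps: 10-13

Answer: 10-13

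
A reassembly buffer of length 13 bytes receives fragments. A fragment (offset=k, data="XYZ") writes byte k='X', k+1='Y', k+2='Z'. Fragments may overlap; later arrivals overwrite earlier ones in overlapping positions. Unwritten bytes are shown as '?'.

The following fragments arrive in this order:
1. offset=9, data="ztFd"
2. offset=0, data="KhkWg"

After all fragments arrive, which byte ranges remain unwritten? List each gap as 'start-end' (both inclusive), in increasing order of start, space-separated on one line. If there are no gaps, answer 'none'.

Fragment 1: offset=9 len=4
Fragment 2: offset=0 len=5
Gaps: 5-8

Answer: 5-8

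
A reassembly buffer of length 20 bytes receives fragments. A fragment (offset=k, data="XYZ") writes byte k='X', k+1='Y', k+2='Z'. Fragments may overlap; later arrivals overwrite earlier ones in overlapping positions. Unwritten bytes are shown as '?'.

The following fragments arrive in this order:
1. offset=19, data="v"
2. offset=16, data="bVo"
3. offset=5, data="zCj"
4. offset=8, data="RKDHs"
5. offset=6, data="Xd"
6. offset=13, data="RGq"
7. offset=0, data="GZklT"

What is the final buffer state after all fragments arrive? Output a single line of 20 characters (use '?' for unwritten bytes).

Fragment 1: offset=19 data="v" -> buffer=???????????????????v
Fragment 2: offset=16 data="bVo" -> buffer=????????????????bVov
Fragment 3: offset=5 data="zCj" -> buffer=?????zCj????????bVov
Fragment 4: offset=8 data="RKDHs" -> buffer=?????zCjRKDHs???bVov
Fragment 5: offset=6 data="Xd" -> buffer=?????zXdRKDHs???bVov
Fragment 6: offset=13 data="RGq" -> buffer=?????zXdRKDHsRGqbVov
Fragment 7: offset=0 data="GZklT" -> buffer=GZklTzXdRKDHsRGqbVov

Answer: GZklTzXdRKDHsRGqbVov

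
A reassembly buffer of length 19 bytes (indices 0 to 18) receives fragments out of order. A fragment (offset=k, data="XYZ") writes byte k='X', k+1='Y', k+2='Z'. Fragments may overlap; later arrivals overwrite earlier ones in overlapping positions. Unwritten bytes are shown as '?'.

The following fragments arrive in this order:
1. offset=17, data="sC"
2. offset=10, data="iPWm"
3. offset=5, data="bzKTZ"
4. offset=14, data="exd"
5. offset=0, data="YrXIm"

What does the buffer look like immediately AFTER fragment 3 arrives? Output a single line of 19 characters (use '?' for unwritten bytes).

Answer: ?????bzKTZiPWm???sC

Derivation:
Fragment 1: offset=17 data="sC" -> buffer=?????????????????sC
Fragment 2: offset=10 data="iPWm" -> buffer=??????????iPWm???sC
Fragment 3: offset=5 data="bzKTZ" -> buffer=?????bzKTZiPWm???sC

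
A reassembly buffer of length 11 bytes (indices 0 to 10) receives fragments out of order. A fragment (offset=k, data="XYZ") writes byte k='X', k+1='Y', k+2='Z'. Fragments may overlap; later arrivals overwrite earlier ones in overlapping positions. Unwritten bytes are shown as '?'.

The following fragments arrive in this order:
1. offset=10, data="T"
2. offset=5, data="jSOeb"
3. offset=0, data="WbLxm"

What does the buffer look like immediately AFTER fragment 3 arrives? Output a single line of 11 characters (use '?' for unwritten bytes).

Fragment 1: offset=10 data="T" -> buffer=??????????T
Fragment 2: offset=5 data="jSOeb" -> buffer=?????jSOebT
Fragment 3: offset=0 data="WbLxm" -> buffer=WbLxmjSOebT

Answer: WbLxmjSOebT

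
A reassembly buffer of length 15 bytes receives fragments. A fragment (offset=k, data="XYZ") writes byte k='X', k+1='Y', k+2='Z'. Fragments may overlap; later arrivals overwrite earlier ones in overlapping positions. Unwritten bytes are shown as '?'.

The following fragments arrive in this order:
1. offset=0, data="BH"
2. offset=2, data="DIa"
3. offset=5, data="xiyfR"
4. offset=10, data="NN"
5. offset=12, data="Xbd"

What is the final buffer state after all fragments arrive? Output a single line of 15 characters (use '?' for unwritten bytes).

Fragment 1: offset=0 data="BH" -> buffer=BH?????????????
Fragment 2: offset=2 data="DIa" -> buffer=BHDIa??????????
Fragment 3: offset=5 data="xiyfR" -> buffer=BHDIaxiyfR?????
Fragment 4: offset=10 data="NN" -> buffer=BHDIaxiyfRNN???
Fragment 5: offset=12 data="Xbd" -> buffer=BHDIaxiyfRNNXbd

Answer: BHDIaxiyfRNNXbd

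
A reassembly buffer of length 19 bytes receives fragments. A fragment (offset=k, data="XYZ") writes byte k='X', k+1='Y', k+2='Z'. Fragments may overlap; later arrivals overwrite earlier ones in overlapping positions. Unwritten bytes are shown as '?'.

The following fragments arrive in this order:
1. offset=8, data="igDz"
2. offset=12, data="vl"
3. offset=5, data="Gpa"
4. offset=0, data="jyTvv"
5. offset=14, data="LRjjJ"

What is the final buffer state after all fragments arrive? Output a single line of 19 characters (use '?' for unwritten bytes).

Answer: jyTvvGpaigDzvlLRjjJ

Derivation:
Fragment 1: offset=8 data="igDz" -> buffer=????????igDz???????
Fragment 2: offset=12 data="vl" -> buffer=????????igDzvl?????
Fragment 3: offset=5 data="Gpa" -> buffer=?????GpaigDzvl?????
Fragment 4: offset=0 data="jyTvv" -> buffer=jyTvvGpaigDzvl?????
Fragment 5: offset=14 data="LRjjJ" -> buffer=jyTvvGpaigDzvlLRjjJ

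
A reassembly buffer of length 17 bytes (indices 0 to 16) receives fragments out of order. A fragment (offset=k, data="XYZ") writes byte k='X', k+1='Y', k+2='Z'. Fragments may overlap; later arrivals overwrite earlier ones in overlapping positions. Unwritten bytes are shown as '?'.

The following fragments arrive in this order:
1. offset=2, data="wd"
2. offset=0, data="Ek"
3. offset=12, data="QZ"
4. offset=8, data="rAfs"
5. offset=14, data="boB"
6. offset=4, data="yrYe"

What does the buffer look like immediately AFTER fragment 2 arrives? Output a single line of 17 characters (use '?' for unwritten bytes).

Answer: Ekwd?????????????

Derivation:
Fragment 1: offset=2 data="wd" -> buffer=??wd?????????????
Fragment 2: offset=0 data="Ek" -> buffer=Ekwd?????????????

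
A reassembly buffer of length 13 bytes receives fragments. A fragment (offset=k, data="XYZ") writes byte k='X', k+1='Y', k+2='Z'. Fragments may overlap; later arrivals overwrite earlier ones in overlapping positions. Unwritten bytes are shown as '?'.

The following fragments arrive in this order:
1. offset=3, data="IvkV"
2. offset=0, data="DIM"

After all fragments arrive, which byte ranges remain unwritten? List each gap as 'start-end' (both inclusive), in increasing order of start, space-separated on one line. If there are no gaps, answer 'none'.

Answer: 7-12

Derivation:
Fragment 1: offset=3 len=4
Fragment 2: offset=0 len=3
Gaps: 7-12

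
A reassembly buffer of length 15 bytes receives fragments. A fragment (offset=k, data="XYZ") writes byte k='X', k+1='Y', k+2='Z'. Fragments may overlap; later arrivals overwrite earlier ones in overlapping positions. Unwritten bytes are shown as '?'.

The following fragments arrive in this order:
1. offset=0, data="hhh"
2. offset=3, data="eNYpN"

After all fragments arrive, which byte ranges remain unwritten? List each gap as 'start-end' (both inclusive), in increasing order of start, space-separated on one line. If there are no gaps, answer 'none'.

Answer: 8-14

Derivation:
Fragment 1: offset=0 len=3
Fragment 2: offset=3 len=5
Gaps: 8-14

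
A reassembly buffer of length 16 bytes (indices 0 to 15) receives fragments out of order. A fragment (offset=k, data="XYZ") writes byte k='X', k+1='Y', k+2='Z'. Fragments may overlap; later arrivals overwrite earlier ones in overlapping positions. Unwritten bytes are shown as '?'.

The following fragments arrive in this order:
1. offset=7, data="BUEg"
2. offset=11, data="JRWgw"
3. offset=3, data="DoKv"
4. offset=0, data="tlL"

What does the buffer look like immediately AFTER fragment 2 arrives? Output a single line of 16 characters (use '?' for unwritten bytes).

Answer: ???????BUEgJRWgw

Derivation:
Fragment 1: offset=7 data="BUEg" -> buffer=???????BUEg?????
Fragment 2: offset=11 data="JRWgw" -> buffer=???????BUEgJRWgw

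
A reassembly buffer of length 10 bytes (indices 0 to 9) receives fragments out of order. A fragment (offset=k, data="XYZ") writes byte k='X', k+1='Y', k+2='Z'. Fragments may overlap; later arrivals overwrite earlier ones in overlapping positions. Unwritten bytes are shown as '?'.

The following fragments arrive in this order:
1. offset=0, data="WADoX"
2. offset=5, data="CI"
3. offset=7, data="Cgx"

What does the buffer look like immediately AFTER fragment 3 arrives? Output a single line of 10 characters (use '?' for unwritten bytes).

Answer: WADoXCICgx

Derivation:
Fragment 1: offset=0 data="WADoX" -> buffer=WADoX?????
Fragment 2: offset=5 data="CI" -> buffer=WADoXCI???
Fragment 3: offset=7 data="Cgx" -> buffer=WADoXCICgx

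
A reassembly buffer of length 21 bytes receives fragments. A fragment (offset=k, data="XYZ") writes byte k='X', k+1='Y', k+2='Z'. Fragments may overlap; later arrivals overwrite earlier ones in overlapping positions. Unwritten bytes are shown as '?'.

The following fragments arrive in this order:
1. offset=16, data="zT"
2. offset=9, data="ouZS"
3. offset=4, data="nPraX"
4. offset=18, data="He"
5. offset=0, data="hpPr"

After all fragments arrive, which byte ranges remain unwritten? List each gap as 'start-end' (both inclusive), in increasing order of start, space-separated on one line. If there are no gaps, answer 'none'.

Fragment 1: offset=16 len=2
Fragment 2: offset=9 len=4
Fragment 3: offset=4 len=5
Fragment 4: offset=18 len=2
Fragment 5: offset=0 len=4
Gaps: 13-15 20-20

Answer: 13-15 20-20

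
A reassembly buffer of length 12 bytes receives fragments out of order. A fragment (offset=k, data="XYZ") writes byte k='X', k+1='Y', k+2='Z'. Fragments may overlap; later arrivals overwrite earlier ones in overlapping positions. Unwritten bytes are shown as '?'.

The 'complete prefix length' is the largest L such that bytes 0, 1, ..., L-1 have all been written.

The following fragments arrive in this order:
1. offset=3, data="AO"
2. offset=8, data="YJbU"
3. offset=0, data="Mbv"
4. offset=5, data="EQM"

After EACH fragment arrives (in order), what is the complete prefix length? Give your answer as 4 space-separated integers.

Answer: 0 0 5 12

Derivation:
Fragment 1: offset=3 data="AO" -> buffer=???AO??????? -> prefix_len=0
Fragment 2: offset=8 data="YJbU" -> buffer=???AO???YJbU -> prefix_len=0
Fragment 3: offset=0 data="Mbv" -> buffer=MbvAO???YJbU -> prefix_len=5
Fragment 4: offset=5 data="EQM" -> buffer=MbvAOEQMYJbU -> prefix_len=12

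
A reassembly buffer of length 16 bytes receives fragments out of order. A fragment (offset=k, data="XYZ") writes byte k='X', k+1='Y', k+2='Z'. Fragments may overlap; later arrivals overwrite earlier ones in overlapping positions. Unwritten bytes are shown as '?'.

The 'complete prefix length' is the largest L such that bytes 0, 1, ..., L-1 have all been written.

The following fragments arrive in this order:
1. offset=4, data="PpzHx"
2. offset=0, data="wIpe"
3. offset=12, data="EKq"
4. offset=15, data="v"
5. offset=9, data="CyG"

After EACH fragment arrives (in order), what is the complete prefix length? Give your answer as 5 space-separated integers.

Answer: 0 9 9 9 16

Derivation:
Fragment 1: offset=4 data="PpzHx" -> buffer=????PpzHx??????? -> prefix_len=0
Fragment 2: offset=0 data="wIpe" -> buffer=wIpePpzHx??????? -> prefix_len=9
Fragment 3: offset=12 data="EKq" -> buffer=wIpePpzHx???EKq? -> prefix_len=9
Fragment 4: offset=15 data="v" -> buffer=wIpePpzHx???EKqv -> prefix_len=9
Fragment 5: offset=9 data="CyG" -> buffer=wIpePpzHxCyGEKqv -> prefix_len=16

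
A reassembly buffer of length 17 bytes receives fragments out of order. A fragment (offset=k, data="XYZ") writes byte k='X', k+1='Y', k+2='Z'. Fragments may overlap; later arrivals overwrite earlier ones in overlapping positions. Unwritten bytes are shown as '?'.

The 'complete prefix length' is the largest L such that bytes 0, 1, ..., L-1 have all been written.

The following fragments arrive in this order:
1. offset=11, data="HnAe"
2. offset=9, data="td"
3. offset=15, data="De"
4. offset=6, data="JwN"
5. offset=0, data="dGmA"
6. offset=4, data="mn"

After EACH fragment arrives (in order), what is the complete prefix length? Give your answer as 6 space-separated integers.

Fragment 1: offset=11 data="HnAe" -> buffer=???????????HnAe?? -> prefix_len=0
Fragment 2: offset=9 data="td" -> buffer=?????????tdHnAe?? -> prefix_len=0
Fragment 3: offset=15 data="De" -> buffer=?????????tdHnAeDe -> prefix_len=0
Fragment 4: offset=6 data="JwN" -> buffer=??????JwNtdHnAeDe -> prefix_len=0
Fragment 5: offset=0 data="dGmA" -> buffer=dGmA??JwNtdHnAeDe -> prefix_len=4
Fragment 6: offset=4 data="mn" -> buffer=dGmAmnJwNtdHnAeDe -> prefix_len=17

Answer: 0 0 0 0 4 17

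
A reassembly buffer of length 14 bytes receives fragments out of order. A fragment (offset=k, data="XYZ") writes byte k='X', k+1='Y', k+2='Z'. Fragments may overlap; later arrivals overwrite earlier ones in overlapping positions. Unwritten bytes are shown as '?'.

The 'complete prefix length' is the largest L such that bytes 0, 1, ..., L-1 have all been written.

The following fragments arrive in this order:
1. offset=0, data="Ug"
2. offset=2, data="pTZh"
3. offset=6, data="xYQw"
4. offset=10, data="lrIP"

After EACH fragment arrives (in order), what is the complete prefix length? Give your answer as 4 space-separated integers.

Answer: 2 6 10 14

Derivation:
Fragment 1: offset=0 data="Ug" -> buffer=Ug???????????? -> prefix_len=2
Fragment 2: offset=2 data="pTZh" -> buffer=UgpTZh???????? -> prefix_len=6
Fragment 3: offset=6 data="xYQw" -> buffer=UgpTZhxYQw???? -> prefix_len=10
Fragment 4: offset=10 data="lrIP" -> buffer=UgpTZhxYQwlrIP -> prefix_len=14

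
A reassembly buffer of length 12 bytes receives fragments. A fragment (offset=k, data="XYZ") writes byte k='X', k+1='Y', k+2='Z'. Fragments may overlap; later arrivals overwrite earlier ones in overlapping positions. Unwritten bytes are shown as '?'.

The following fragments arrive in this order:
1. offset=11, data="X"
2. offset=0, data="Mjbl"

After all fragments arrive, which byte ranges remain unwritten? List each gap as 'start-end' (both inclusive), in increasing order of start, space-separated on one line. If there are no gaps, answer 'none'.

Fragment 1: offset=11 len=1
Fragment 2: offset=0 len=4
Gaps: 4-10

Answer: 4-10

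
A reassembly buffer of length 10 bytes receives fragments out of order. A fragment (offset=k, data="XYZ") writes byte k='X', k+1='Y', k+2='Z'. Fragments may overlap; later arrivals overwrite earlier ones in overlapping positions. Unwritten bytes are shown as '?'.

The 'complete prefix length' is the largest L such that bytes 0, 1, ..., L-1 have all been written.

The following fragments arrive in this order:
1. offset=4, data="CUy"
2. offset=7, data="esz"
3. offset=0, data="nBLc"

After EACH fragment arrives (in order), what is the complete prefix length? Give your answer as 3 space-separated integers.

Answer: 0 0 10

Derivation:
Fragment 1: offset=4 data="CUy" -> buffer=????CUy??? -> prefix_len=0
Fragment 2: offset=7 data="esz" -> buffer=????CUyesz -> prefix_len=0
Fragment 3: offset=0 data="nBLc" -> buffer=nBLcCUyesz -> prefix_len=10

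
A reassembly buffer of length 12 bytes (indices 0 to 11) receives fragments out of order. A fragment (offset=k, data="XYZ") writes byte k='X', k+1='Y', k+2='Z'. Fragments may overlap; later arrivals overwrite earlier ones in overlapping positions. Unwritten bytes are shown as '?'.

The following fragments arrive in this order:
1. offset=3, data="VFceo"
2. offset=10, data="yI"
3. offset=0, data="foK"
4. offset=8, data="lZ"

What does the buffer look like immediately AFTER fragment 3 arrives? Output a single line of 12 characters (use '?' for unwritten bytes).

Answer: foKVFceo??yI

Derivation:
Fragment 1: offset=3 data="VFceo" -> buffer=???VFceo????
Fragment 2: offset=10 data="yI" -> buffer=???VFceo??yI
Fragment 3: offset=0 data="foK" -> buffer=foKVFceo??yI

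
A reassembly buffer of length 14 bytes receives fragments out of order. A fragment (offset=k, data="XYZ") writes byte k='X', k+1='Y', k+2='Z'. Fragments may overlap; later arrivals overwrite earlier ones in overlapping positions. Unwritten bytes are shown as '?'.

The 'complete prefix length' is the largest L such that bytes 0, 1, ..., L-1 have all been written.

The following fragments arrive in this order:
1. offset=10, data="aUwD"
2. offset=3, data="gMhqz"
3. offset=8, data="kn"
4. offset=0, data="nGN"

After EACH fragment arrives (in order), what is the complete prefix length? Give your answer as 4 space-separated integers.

Answer: 0 0 0 14

Derivation:
Fragment 1: offset=10 data="aUwD" -> buffer=??????????aUwD -> prefix_len=0
Fragment 2: offset=3 data="gMhqz" -> buffer=???gMhqz??aUwD -> prefix_len=0
Fragment 3: offset=8 data="kn" -> buffer=???gMhqzknaUwD -> prefix_len=0
Fragment 4: offset=0 data="nGN" -> buffer=nGNgMhqzknaUwD -> prefix_len=14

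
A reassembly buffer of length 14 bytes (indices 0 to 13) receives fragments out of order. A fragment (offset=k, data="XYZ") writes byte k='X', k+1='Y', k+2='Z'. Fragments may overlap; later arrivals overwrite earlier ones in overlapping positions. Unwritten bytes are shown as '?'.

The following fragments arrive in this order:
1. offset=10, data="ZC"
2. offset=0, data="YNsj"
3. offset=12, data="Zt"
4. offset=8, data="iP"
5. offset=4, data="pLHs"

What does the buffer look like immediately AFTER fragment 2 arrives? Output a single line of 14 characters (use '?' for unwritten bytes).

Fragment 1: offset=10 data="ZC" -> buffer=??????????ZC??
Fragment 2: offset=0 data="YNsj" -> buffer=YNsj??????ZC??

Answer: YNsj??????ZC??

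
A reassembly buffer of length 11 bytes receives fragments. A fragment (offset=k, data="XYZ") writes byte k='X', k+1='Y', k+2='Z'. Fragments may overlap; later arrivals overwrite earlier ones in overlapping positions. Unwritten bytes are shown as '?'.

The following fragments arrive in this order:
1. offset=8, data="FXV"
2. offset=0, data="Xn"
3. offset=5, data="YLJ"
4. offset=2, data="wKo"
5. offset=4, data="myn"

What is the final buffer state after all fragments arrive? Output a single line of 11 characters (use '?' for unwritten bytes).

Answer: XnwKmynJFXV

Derivation:
Fragment 1: offset=8 data="FXV" -> buffer=????????FXV
Fragment 2: offset=0 data="Xn" -> buffer=Xn??????FXV
Fragment 3: offset=5 data="YLJ" -> buffer=Xn???YLJFXV
Fragment 4: offset=2 data="wKo" -> buffer=XnwKoYLJFXV
Fragment 5: offset=4 data="myn" -> buffer=XnwKmynJFXV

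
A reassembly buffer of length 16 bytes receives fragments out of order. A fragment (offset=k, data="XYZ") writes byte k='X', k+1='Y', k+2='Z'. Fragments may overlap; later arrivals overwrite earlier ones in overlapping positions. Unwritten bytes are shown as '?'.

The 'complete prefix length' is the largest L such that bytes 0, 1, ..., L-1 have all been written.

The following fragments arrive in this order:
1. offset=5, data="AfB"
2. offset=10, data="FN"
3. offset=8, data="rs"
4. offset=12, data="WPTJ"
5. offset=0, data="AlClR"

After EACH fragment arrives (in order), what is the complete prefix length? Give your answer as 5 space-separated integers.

Answer: 0 0 0 0 16

Derivation:
Fragment 1: offset=5 data="AfB" -> buffer=?????AfB???????? -> prefix_len=0
Fragment 2: offset=10 data="FN" -> buffer=?????AfB??FN???? -> prefix_len=0
Fragment 3: offset=8 data="rs" -> buffer=?????AfBrsFN???? -> prefix_len=0
Fragment 4: offset=12 data="WPTJ" -> buffer=?????AfBrsFNWPTJ -> prefix_len=0
Fragment 5: offset=0 data="AlClR" -> buffer=AlClRAfBrsFNWPTJ -> prefix_len=16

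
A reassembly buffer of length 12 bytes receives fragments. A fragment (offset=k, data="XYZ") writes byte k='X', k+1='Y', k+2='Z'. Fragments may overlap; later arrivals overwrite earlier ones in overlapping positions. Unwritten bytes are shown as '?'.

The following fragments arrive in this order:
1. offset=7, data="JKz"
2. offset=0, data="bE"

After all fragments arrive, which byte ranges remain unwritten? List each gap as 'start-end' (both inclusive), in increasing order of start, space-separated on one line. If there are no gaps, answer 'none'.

Answer: 2-6 10-11

Derivation:
Fragment 1: offset=7 len=3
Fragment 2: offset=0 len=2
Gaps: 2-6 10-11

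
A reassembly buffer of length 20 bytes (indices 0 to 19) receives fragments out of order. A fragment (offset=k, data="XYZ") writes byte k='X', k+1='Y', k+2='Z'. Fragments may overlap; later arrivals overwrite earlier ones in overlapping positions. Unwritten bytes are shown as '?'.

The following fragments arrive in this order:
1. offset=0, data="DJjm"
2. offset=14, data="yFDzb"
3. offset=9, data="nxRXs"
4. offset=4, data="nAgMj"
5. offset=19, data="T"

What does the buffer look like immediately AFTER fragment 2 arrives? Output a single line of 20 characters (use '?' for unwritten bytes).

Answer: DJjm??????????yFDzb?

Derivation:
Fragment 1: offset=0 data="DJjm" -> buffer=DJjm????????????????
Fragment 2: offset=14 data="yFDzb" -> buffer=DJjm??????????yFDzb?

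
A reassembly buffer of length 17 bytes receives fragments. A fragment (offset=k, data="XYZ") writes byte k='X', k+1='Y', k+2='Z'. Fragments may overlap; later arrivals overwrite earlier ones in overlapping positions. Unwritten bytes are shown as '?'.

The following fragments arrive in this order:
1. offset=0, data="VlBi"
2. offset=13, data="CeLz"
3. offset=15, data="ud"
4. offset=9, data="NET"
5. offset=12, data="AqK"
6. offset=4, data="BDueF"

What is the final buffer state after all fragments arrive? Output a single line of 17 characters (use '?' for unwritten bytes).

Answer: VlBiBDueFNETAqKud

Derivation:
Fragment 1: offset=0 data="VlBi" -> buffer=VlBi?????????????
Fragment 2: offset=13 data="CeLz" -> buffer=VlBi?????????CeLz
Fragment 3: offset=15 data="ud" -> buffer=VlBi?????????Ceud
Fragment 4: offset=9 data="NET" -> buffer=VlBi?????NET?Ceud
Fragment 5: offset=12 data="AqK" -> buffer=VlBi?????NETAqKud
Fragment 6: offset=4 data="BDueF" -> buffer=VlBiBDueFNETAqKud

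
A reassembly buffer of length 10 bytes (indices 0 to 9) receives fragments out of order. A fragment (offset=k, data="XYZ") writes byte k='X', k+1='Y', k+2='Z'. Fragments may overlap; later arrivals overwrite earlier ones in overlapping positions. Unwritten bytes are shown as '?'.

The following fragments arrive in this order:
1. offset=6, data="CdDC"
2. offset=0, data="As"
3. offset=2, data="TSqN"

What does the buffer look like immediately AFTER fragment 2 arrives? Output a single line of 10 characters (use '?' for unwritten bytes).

Answer: As????CdDC

Derivation:
Fragment 1: offset=6 data="CdDC" -> buffer=??????CdDC
Fragment 2: offset=0 data="As" -> buffer=As????CdDC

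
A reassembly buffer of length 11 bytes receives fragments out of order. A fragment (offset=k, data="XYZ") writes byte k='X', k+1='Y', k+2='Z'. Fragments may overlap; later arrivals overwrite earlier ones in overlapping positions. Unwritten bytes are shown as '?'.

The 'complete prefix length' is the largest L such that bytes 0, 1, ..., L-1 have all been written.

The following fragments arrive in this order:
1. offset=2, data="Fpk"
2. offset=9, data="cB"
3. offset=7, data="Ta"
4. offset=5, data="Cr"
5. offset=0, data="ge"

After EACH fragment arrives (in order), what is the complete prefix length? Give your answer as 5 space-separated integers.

Answer: 0 0 0 0 11

Derivation:
Fragment 1: offset=2 data="Fpk" -> buffer=??Fpk?????? -> prefix_len=0
Fragment 2: offset=9 data="cB" -> buffer=??Fpk????cB -> prefix_len=0
Fragment 3: offset=7 data="Ta" -> buffer=??Fpk??TacB -> prefix_len=0
Fragment 4: offset=5 data="Cr" -> buffer=??FpkCrTacB -> prefix_len=0
Fragment 5: offset=0 data="ge" -> buffer=geFpkCrTacB -> prefix_len=11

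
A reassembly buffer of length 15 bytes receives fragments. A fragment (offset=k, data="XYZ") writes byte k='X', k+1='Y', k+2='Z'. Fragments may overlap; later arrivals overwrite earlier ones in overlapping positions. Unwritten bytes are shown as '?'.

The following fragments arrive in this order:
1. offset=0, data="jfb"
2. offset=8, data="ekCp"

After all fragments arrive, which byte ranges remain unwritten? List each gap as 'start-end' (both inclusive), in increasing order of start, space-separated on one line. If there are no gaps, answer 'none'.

Fragment 1: offset=0 len=3
Fragment 2: offset=8 len=4
Gaps: 3-7 12-14

Answer: 3-7 12-14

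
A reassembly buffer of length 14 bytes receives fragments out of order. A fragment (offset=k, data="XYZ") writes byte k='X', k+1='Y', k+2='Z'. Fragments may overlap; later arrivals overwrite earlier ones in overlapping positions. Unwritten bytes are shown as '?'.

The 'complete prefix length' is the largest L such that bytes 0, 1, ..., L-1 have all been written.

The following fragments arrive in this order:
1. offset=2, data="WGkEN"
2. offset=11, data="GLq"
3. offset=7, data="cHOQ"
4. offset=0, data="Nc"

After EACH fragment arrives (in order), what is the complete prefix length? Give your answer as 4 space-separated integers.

Fragment 1: offset=2 data="WGkEN" -> buffer=??WGkEN??????? -> prefix_len=0
Fragment 2: offset=11 data="GLq" -> buffer=??WGkEN????GLq -> prefix_len=0
Fragment 3: offset=7 data="cHOQ" -> buffer=??WGkENcHOQGLq -> prefix_len=0
Fragment 4: offset=0 data="Nc" -> buffer=NcWGkENcHOQGLq -> prefix_len=14

Answer: 0 0 0 14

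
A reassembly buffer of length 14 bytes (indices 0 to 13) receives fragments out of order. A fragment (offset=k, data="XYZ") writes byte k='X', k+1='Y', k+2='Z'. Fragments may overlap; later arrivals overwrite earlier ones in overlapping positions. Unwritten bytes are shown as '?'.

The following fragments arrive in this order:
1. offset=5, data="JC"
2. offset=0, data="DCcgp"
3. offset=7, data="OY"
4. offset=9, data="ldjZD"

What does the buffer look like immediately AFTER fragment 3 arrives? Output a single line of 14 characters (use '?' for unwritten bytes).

Fragment 1: offset=5 data="JC" -> buffer=?????JC???????
Fragment 2: offset=0 data="DCcgp" -> buffer=DCcgpJC???????
Fragment 3: offset=7 data="OY" -> buffer=DCcgpJCOY?????

Answer: DCcgpJCOY?????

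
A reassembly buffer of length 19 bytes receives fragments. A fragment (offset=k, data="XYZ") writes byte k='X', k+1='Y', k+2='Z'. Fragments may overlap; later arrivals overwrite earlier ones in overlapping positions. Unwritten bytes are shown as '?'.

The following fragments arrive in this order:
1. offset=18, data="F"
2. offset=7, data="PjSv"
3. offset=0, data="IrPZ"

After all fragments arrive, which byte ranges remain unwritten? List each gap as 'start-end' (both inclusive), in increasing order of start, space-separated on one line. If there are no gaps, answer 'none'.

Fragment 1: offset=18 len=1
Fragment 2: offset=7 len=4
Fragment 3: offset=0 len=4
Gaps: 4-6 11-17

Answer: 4-6 11-17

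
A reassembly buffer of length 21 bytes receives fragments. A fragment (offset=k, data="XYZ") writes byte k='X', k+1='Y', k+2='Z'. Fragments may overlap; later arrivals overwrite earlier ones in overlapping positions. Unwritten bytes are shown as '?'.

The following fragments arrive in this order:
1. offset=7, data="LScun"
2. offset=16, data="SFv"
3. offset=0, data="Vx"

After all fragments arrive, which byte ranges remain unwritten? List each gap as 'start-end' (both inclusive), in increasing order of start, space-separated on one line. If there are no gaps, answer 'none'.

Answer: 2-6 12-15 19-20

Derivation:
Fragment 1: offset=7 len=5
Fragment 2: offset=16 len=3
Fragment 3: offset=0 len=2
Gaps: 2-6 12-15 19-20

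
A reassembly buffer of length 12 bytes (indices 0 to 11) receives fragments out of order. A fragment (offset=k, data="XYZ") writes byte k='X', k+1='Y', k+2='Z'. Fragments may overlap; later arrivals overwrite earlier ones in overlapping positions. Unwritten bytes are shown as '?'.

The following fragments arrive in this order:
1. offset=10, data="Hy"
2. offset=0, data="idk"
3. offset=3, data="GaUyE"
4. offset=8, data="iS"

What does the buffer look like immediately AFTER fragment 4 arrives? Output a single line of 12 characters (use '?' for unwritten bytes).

Answer: idkGaUyEiSHy

Derivation:
Fragment 1: offset=10 data="Hy" -> buffer=??????????Hy
Fragment 2: offset=0 data="idk" -> buffer=idk???????Hy
Fragment 3: offset=3 data="GaUyE" -> buffer=idkGaUyE??Hy
Fragment 4: offset=8 data="iS" -> buffer=idkGaUyEiSHy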